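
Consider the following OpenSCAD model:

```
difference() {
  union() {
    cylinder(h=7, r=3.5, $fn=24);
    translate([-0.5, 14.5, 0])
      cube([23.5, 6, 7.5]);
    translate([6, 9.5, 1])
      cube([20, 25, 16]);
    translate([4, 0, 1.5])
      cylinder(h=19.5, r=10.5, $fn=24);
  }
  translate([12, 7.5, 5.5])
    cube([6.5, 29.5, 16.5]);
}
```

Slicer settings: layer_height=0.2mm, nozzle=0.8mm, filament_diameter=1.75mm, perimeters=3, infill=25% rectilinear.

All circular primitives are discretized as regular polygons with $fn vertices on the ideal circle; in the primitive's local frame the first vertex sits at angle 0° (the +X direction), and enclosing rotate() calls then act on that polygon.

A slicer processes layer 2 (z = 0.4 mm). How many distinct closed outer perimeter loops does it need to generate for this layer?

At z = 0.4 mm: the r=3.5 cylinder gives a regular 24-gon of circumradius 3.5 (constant along its height); the cube at (-0.5, 14.5) (footprint 23.5×6) is included at this height; the cube at (6, 9.5) does not reach this height (z outside [1, 17]); the cylinder at (4, 0) is absent (z outside [1.5, 21]); Combining (union): the 2 present regions are separate (no shared area or edge), so areas and boundary lengths simply add and each stays a separate island — 2 connected regions; the cube at (12, 7.5) does not reach this height (z outside [5.5, 22]); After the difference (first − rest): none of the subtracted shapes is present at this height, so that combined region is unchanged — 2 connected regions. The result has 2 disconnected regions.

2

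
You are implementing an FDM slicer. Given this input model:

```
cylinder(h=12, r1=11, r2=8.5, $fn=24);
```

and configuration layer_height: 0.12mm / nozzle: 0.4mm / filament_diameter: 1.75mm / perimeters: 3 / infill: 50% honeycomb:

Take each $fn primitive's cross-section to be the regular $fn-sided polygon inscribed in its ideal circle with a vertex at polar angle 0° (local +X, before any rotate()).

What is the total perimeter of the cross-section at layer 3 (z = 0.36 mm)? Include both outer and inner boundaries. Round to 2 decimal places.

68.45 mm

At z = 0.36 mm: the cone (r1=11→r2=8.5) has section circumradius 10.925 here — a regular 24-gon (perimeter = 2·24·10.925·sin(180°/24) = 68.45 mm). Overall, the cross-section is a single solid region. Total boundary length (outer) = 68.45 mm.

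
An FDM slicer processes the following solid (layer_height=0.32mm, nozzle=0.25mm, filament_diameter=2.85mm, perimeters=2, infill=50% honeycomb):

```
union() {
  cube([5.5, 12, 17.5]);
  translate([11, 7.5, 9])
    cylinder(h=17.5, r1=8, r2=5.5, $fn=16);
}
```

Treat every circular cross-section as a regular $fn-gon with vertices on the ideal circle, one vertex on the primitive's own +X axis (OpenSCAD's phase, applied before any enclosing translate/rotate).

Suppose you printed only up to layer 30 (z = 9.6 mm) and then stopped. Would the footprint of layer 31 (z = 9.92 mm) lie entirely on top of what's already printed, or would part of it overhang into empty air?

entirely on top

Compare the two slices. At z = 9.6: the 5.5×12 cube contributes its full rectangle (area 66.00 mm²); the cone at (11, 7.5) contributes a regular 16-gon of circumradius 7.914 (interpolated between r1=8 and r2=5.5 at t=0.034) (area = (16/2)·7.914²·sin(360°/16) = 191.76 mm²); Combining (union): the regions partially overlap — summed areas 257.76 mm² minus the doubly-counted overlap 17.19 mm² gives 240.56 mm² — area = 240.56 mm². At z = 9.92: the cube is present — its section is the full 5.5×12 rectangle (area 66.00 mm²); the cone at (11, 7.5) (r1=8→r2=5.5) has section circumradius 7.869 here — a regular 16-gon (area = (16/2)·7.869²·sin(360°/16) = 189.55 mm²); Combining (union): the regions partially overlap — summed areas 255.55 mm² minus the doubly-counted overlap 16.70 mm² gives 238.85 mm² — area = 238.85 mm². Checking containment: the cross-section at z = 9.92 is a subset of the cross-section at z = 9.6.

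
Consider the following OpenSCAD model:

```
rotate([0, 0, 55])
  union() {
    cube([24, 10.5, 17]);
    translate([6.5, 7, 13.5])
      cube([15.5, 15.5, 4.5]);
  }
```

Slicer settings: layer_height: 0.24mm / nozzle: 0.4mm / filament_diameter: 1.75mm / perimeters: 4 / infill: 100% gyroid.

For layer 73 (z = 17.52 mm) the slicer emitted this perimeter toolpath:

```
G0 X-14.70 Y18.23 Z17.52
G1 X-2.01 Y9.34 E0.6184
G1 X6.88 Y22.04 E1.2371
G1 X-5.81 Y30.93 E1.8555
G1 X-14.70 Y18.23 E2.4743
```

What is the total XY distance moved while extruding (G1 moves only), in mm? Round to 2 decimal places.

Sum the Euclidean lengths of each G1 segment: total = 61.99 mm.

61.99 mm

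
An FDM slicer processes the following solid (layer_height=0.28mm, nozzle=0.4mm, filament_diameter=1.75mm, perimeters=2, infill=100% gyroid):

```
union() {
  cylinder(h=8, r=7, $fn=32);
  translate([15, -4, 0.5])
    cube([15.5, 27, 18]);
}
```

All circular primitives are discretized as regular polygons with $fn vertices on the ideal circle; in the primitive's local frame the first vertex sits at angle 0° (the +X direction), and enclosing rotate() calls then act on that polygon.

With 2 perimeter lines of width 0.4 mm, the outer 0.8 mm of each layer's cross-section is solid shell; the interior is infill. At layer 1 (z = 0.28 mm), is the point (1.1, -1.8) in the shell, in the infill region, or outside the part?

At z = 0.28 mm: the cylinder: section is a regular 32-gon, circumradius r=7; the cube at (15, -4) does not reach this height (z outside [0.5, 18.5]); Merging all regions: only the r=7 cylinder is present, so the union is just that shape — 1 connected region. Overall, the cross-section is a single solid region. The nearest boundary edge runs (2.68, -6.47)→(3.89, -5.82); distance from the point to it = 4.86 mm. The point is inside the cross-section and 4.86 mm from the nearest boundary — more than the 0.8 mm shell width (2 × 0.4), so it's in the infill interior.

infill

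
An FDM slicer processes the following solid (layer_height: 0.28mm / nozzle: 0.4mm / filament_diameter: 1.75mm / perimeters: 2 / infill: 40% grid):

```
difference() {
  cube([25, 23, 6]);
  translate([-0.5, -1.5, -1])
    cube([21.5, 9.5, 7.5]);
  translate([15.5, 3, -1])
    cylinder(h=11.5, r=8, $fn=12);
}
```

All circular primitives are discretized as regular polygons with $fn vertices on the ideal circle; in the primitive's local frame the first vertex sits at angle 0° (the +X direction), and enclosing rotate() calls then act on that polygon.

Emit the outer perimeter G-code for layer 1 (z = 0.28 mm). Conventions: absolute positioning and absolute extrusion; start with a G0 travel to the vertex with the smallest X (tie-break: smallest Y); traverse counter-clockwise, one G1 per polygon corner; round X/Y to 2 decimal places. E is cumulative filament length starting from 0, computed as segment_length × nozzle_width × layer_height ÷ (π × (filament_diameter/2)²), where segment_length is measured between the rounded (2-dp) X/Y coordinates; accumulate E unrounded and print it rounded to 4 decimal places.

G0 X0.00 Y8.00 Z0.28
G1 X9.57 Y8.00 E0.4456
G1 X11.50 Y9.93 E0.5727
G1 X15.50 Y11.00 E0.7655
G1 X19.50 Y9.93 E0.9583
G1 X22.43 Y7.00 E1.1513
G1 X23.50 Y3.00 E1.3441
G1 X22.70 Y0.00 E1.4886
G1 X25.00 Y0.00 E1.5957
G1 X25.00 Y23.00 E2.6667
G1 X0.00 Y23.00 E3.8308
G1 X0.00 Y8.00 E4.5293

At z = 0.28 mm: the 25×23 cube contributes its full rectangle; the cube at (-0.5, -1.5) is present — its section is the full 21.5×9.5 rectangle; the r=8 cylinder at (15.5, 3) contributes a regular 12-gon of circumradius 8; After the difference (first − rest): starting from the 25×23 cube, the 21.5×9.5 cube at (-0.5, -1.5) partially overlaps it — only the 168.00 mm² overlap (of its 204.25 mm²) is removed, clipping the outline; the r=8 cylinder at (15.5, 3) partially overlaps it — only the 38.51 mm² overlap (of its 192.00 mm²) is removed, clipping the outline — 1 connected region. The outline is a single polygon with 11 vertices. Extrusion per mm of travel: 0.4 × 0.28 / (π × 0.875²) = 0.046564. Accumulating E over each segment gives final E = 4.5293.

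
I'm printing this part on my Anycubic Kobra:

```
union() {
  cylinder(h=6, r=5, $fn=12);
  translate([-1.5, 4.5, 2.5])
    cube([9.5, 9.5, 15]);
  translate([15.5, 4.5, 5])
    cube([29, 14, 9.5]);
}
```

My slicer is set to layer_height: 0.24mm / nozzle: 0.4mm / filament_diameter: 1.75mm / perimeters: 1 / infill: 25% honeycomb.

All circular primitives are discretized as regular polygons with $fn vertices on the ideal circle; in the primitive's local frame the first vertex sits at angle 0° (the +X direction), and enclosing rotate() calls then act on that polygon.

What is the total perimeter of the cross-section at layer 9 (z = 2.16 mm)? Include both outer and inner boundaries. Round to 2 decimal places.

31.06 mm

At z = 2.16 mm: the cylinder: section is a regular 12-gon, circumradius r=5 (perimeter = 2·12·5.000·sin(180°/12) = 31.06 mm); the cube at (-1.5, 4.5) is absent (z outside [2.5, 17.5]); the cube at (15.5, 4.5) is absent (z outside [5, 14.5]); Taking the union: only the r=5 cylinder is present, so the union is just that shape — boundary = 31.06 mm. Overall, the cross-section is a single solid region. Total boundary length (outer) = 31.06 mm.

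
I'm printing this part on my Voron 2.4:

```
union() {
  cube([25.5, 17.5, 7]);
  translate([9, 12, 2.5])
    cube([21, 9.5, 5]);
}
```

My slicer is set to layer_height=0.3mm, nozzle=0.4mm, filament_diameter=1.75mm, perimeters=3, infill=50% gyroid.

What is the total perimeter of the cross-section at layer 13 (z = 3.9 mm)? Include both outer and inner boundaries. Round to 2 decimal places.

At z = 3.9 mm: the 25.5×17.5 cube contributes its full rectangle (perimeter 86.00 mm); the cube at (9, 12) is present — its section is the full 21×9.5 rectangle (perimeter 61.00 mm); Merging all regions: the regions partially overlap (shared area 90.75 mm²), so the edge portions inside another operand are dropped and the merged outline is re-measured after clipping — boundary = 103.00 mm. Overall, the cross-section is a single solid region. Total boundary length (outer) = 103.00 mm.

103.00 mm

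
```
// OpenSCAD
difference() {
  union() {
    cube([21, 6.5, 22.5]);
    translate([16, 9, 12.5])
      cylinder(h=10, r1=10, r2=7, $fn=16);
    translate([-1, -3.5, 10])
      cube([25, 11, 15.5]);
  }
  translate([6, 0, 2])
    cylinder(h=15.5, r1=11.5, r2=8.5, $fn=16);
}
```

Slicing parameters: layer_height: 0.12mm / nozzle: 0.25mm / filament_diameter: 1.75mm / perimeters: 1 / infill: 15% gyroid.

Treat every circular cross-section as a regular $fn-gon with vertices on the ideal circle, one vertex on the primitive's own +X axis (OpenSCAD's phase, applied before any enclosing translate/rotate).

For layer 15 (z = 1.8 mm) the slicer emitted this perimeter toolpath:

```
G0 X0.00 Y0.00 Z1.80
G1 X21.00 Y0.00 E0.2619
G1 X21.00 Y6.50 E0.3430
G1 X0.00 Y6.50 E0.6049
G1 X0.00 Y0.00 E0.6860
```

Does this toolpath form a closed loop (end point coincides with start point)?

yes

Start point (G0): (0.00, 0.00). End point (last G1): the path returns to the start — closed.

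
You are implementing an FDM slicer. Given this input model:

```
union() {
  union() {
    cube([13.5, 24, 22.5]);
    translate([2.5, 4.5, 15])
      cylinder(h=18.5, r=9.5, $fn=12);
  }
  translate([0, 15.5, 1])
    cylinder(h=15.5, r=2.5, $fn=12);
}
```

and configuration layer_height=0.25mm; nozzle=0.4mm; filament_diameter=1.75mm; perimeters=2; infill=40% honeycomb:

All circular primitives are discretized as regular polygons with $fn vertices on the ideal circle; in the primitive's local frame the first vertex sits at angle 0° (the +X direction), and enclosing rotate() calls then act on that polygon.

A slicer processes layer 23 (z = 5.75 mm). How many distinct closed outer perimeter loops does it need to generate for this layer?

1

At z = 5.75 mm: the cube is present — its section is the full 13.5×24 rectangle; the cylinder at (2.5, 4.5) does not reach this height (z outside [15, 33.5]); Taking the union: only the 13.5×24 cube is present, so the union is just that shape — 1 connected region; the cylinder at (0, 15.5): section is a regular 12-gon, circumradius r=2.5; Combining (union): the regions partially overlap (shared area 9.38 mm²), so overlapping operands fuse into one piece — 1 connected region. The result has 1 disconnected region.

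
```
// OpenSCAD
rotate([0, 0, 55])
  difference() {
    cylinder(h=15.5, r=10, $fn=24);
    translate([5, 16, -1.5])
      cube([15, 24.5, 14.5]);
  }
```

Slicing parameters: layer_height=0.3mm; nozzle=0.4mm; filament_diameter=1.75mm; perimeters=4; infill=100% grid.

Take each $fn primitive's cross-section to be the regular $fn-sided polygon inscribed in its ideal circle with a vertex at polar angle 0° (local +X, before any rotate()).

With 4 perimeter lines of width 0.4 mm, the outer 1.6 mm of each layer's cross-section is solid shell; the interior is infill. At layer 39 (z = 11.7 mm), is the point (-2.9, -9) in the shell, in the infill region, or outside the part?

shell

At z = 11.7 mm: the r=10 cylinder gives a regular 24-gon of circumradius 10 (constant along its height); the cube at (5, 16) is present — its section is the full 15×24.5 rectangle; Taking the first minus the rest: starting from the r=10 cylinder, the 15×24.5 cube at (5, 16) misses the remaining region (no effect) — 1 connected region; (rotated 55° about Z; rotation is an isometry so areas/perimeters/island counts are preserved). Overall, the cross-section is a single solid region. Undo the 55° rotation: the query point maps to (-9.036, -2.787) in the un-rotated model frame. The nearest boundary edge runs (-8.66, -5.00)→(-9.66, -2.59); distance from the point to it = 0.50 mm. The point is inside the cross-section, 0.50 mm from the nearest boundary — within the 1.6 mm shell band (4 × 0.4).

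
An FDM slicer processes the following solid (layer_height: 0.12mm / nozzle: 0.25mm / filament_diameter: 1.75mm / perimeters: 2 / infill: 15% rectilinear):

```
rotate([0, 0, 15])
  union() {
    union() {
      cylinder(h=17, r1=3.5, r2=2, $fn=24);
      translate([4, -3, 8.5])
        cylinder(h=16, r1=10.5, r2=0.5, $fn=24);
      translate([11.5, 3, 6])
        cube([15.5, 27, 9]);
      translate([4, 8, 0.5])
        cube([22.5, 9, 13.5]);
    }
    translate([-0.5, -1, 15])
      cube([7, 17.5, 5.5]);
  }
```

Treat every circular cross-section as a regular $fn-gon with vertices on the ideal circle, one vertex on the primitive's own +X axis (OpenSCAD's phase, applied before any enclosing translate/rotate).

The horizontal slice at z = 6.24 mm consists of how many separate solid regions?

At z = 6.24 mm: the cone (r1=3.5→r2=2) has section circumradius 2.949 here — a regular 24-gon; the cone at (4, -3) does not reach this height (z outside [8.5, 24.5]); the cube at (11.5, 3) (footprint 15.5×27) is included at this height; the cube at (4, 8) (footprint 22.5×9) is included at this height; Combining (union): the regions partially overlap (shared area 135.00 mm²), so overlapping operands fuse into one piece — 2 connected regions; the cube at (-0.5, -1) does not reach this height (z outside [15, 20.5]); Taking the union: only the result so far is present, so the union is just that shape — 2 connected regions; (rotated 15° about Z; rotation is an isometry so areas/perimeters/island counts are preserved). The result has 2 disconnected regions.

2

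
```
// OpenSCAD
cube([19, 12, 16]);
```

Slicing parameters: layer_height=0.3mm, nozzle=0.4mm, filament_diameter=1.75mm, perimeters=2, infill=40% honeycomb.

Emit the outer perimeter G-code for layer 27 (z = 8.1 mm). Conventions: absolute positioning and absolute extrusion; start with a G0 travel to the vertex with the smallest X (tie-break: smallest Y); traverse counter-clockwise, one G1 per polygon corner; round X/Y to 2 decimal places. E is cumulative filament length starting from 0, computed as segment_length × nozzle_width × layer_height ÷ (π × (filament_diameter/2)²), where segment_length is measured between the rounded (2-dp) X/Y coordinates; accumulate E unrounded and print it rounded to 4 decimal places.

At z = 8.1 mm: the cube is present — its section is the full 19×12 rectangle. The outline is a single polygon with 4 vertices. Extrusion per mm of travel: 0.4 × 0.3 / (π × 0.875²) = 0.049890. Accumulating E over each segment gives final E = 3.0932.

G0 X0.00 Y0.00 Z8.10
G1 X19.00 Y0.00 E0.9479
G1 X19.00 Y12.00 E1.5466
G1 X0.00 Y12.00 E2.4945
G1 X0.00 Y0.00 E3.0932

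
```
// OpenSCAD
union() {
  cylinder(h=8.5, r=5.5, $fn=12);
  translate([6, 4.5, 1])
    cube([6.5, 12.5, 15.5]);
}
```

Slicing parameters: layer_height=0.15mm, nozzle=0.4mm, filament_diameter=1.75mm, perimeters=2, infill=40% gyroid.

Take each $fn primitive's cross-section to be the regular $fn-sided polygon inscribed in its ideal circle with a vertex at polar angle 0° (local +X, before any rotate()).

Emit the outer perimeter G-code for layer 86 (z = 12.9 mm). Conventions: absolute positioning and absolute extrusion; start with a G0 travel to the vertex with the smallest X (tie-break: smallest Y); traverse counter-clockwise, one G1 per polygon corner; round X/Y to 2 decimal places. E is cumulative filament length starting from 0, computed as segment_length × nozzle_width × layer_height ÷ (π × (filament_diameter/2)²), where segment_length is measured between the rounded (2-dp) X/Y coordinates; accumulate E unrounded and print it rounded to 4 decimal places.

At z = 12.9 mm: the cylinder is not intersected at this z (z outside [0, 8.5]); the cube at (6, 4.5) (footprint 6.5×12.5) is included at this height; Merging all regions: only the 6.5×12.5 cube at (6, 4.5) is present, so the union is just that shape — 1 connected region. The outline is a single polygon with 4 vertices. Extrusion per mm of travel: 0.4 × 0.15 / (π × 0.875²) = 0.024945. Accumulating E over each segment gives final E = 0.9479.

G0 X6.00 Y4.50 Z12.90
G1 X12.50 Y4.50 E0.1621
G1 X12.50 Y17.00 E0.4740
G1 X6.00 Y17.00 E0.6361
G1 X6.00 Y4.50 E0.9479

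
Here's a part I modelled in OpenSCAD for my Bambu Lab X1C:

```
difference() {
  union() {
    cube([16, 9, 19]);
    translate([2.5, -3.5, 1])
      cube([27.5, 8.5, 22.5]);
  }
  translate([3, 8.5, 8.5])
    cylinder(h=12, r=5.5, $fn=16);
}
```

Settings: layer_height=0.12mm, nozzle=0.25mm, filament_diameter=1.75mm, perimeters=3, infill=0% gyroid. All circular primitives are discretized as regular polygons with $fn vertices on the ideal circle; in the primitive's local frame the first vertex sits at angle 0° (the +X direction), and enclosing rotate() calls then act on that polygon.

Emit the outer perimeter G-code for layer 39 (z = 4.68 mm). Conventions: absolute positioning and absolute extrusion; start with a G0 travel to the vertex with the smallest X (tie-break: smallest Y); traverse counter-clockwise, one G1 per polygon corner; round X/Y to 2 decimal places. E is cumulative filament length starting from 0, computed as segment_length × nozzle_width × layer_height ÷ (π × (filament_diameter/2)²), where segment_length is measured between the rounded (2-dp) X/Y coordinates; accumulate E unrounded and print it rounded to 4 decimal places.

G0 X0.00 Y0.00 Z4.68
G1 X2.50 Y0.00 E0.0312
G1 X2.50 Y-3.50 E0.0748
G1 X30.00 Y-3.50 E0.4178
G1 X30.00 Y5.00 E0.5238
G1 X16.00 Y5.00 E0.6985
G1 X16.00 Y9.00 E0.7484
G1 X0.00 Y9.00 E0.9479
G1 X0.00 Y0.00 E1.0602

At z = 4.68 mm: the 16×9 cube contributes its full rectangle; the 27.5×8.5 cube at (2.5, -3.5) contributes its full rectangle; Combining (union): the regions partially overlap (shared area 67.50 mm²), so overlapping operands fuse into one piece — 1 connected region; the cylinder at (3, 8.5) is absent (z outside [8.5, 20.5]); Taking the first minus the rest: none of the subtracted shapes is present at this height, so that combined region is unchanged — 1 connected region. The outline is a single polygon with 8 vertices. Extrusion per mm of travel: 0.25 × 0.12 / (π × 0.875²) = 0.012473. Accumulating E over each segment gives final E = 1.0602.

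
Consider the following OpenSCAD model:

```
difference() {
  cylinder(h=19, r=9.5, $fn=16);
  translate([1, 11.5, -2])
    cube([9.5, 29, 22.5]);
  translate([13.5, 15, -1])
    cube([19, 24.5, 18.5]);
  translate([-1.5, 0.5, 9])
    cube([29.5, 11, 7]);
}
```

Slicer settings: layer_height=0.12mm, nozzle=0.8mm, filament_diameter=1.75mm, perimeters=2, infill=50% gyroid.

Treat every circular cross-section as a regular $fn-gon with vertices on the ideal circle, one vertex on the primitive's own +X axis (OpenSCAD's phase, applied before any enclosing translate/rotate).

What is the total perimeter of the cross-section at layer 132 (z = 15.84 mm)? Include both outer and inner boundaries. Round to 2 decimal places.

At z = 15.84 mm: the cylinder: section is a regular 16-gon, circumradius r=9.5 (perimeter = 2·16·9.500·sin(180°/16) = 59.31 mm); the 9.5×29 cube at (1, 11.5) contributes its full rectangle (perimeter 77.00 mm); the 19×24.5 cube at (13.5, 15) contributes its full rectangle (perimeter 87.00 mm); the cube at (-1.5, 0.5) is present — its section is the full 29.5×11 rectangle (perimeter 81.00 mm); Subtracting the remaining from the first: starting from the r=9.5 cylinder, the 9.5×29 cube at (1, 11.5) misses the remaining region (no effect); the 19×24.5 cube at (13.5, 15) misses the remaining region (no effect); the 29.5×11 cube at (-1.5, 0.5) partially overlaps it — only the 77.63 mm² overlap (of its 324.50 mm²) is removed, clipping the outline — boundary = 63.06 mm. Overall, the cross-section is a single solid region. Total boundary length (outer) = 63.06 mm.

63.06 mm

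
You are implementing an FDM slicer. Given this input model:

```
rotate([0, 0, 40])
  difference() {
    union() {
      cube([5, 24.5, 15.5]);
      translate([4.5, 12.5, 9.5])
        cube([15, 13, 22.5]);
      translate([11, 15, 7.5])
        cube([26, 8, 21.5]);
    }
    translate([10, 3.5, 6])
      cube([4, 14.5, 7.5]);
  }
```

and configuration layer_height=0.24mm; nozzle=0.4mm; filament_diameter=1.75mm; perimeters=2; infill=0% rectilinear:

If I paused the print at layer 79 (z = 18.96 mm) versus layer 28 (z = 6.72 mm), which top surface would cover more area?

layer 79 (z = 18.96 mm)

Layer 79 (z = 18.96): the cube does not reach this height (z outside [0, 15.5]); the cube at (4.5, 12.5) is present — its section is the full 15×13 rectangle (area 195.00 mm²); the 26×8 cube at (11, 15) contributes its full rectangle (area 208.00 mm²); Taking the union: the regions partially overlap — summed areas 403.00 mm² minus the doubly-counted overlap 68.00 mm² gives 335.00 mm² — area = 335.00 mm²; the cube at (10, 3.5) is absent (z outside [6, 13.5]); Subtracting the remaining from the first: none of the subtracted shapes is present at this height, so the result so far is unchanged — area = 335.00 mm²; (rotated 40° about Z; rotation is an isometry so areas/perimeters/island counts are preserved). So its area = 335.00 mm². Layer 28 (z = 6.72): the cube is present — its section is the full 5×24.5 rectangle (area 122.50 mm²); the cube at (4.5, 12.5) is absent (z outside [9.5, 32]); the cube at (11, 15) is absent (z outside [7.5, 29]); Taking the union: only the 5×24.5 cube is present, so the union is just that shape — area = 122.50 mm²; the 4×14.5 cube at (10, 3.5) contributes its full rectangle (area 58.00 mm²); Subtracting the remaining from the first: starting from the result so far (122.50 mm²), the 4×14.5 cube at (10, 3.5) misses the remaining region (no effect) — area = 122.50 mm²; (rotated 40° about Z; rotation is an isometry so areas/perimeters/island counts are preserved). So its area = 122.50 mm². Layer 79 is larger (335.00 vs 122.50 mm²).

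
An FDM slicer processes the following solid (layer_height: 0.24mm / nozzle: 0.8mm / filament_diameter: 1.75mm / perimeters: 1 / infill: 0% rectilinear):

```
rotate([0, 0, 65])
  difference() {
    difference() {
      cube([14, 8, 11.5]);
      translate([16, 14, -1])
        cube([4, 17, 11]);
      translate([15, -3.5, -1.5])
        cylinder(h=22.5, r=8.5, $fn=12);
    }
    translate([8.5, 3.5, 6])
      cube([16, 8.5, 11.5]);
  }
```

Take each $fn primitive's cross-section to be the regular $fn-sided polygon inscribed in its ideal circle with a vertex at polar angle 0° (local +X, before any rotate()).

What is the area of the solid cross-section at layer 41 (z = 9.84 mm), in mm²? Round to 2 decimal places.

68.69 mm²

At z = 9.84 mm: the cube is present — its section is the full 14×8 rectangle (area 112.00 mm²); the cube at (16, 14) is present — its section is the full 4×17 rectangle (area 68.00 mm²); the r=8.5 cylinder at (15, -3.5) contributes a regular 12-gon of circumradius 8.5 (area = (12/2)·8.500²·sin(360°/12) = 216.75 mm²); Taking the first minus the rest: starting from the 14×8 cube (112.00 mm²), the 4×17 cube at (16, 14) misses the remaining region (no effect); the r=8.5 cylinder at (15, -3.5) partially overlaps it — only the 21.21 mm² overlap (of its 216.75 mm²) is removed, clipping the outline — area = 90.79 mm²; the 16×8.5 cube at (8.5, 3.5) contributes its full rectangle (area 136.00 mm²); Taking the first minus the rest: starting from the result so far (90.79 mm²), the 16×8.5 cube at (8.5, 3.5) partially overlaps it — only the 22.10 mm² overlap (of its 136.00 mm²) is removed, clipping the outline — area = 68.69 mm²; (whole slice rotated 65° about Z — lengths, areas and connectivity unchanged). Overall, the cross-section is a single solid region. Net area = 68.69 mm².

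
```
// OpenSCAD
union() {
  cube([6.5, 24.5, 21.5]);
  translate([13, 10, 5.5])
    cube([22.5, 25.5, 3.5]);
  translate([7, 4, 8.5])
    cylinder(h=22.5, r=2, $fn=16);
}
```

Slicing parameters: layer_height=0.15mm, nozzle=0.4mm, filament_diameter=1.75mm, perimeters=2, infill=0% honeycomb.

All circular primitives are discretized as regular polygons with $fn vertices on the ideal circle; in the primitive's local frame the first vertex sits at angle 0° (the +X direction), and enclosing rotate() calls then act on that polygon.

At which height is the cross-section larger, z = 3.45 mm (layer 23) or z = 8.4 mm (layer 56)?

Layer 23 (z = 3.45): the 6.5×24.5 cube contributes its full rectangle (area 159.25 mm²); the cube at (13, 10) does not reach this height (z outside [5.5, 9]); the cylinder at (7, 4) does not reach this height (z outside [8.5, 31]); Combining (union): only the 6.5×24.5 cube is present, so the union is just that shape — area = 159.25 mm². So its area = 159.25 mm². Layer 56 (z = 8.4): the cube (footprint 6.5×24.5) is included at this height (area 159.25 mm²); the cube at (13, 10) is present — its section is the full 22.5×25.5 rectangle (area 573.75 mm²); the cylinder at (7, 4) is absent (z outside [8.5, 31]); Combining (union): the 2 present regions are separate (no shared area or edge), so areas and boundary lengths simply add and each stays a separate island — area = 733.00 mm². So its area = 733.00 mm². Layer 56 is larger (733.00 vs 159.25 mm²).

layer 56 (z = 8.4 mm)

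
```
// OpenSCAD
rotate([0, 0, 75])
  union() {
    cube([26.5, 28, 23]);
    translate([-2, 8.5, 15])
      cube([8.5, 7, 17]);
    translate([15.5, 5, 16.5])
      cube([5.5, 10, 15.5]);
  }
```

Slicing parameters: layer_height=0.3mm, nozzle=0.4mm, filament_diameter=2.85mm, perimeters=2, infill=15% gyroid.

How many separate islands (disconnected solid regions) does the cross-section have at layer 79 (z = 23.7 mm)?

2

At z = 23.7 mm: the cube is not intersected at this z (z outside [0, 23]); the cube at (-2, 8.5) (footprint 8.5×7) is included at this height; the cube at (15.5, 5) (footprint 5.5×10) is included at this height; Merging all regions: the 2 present regions are separate (no shared area or edge), so areas and boundary lengths simply add and each stays a separate island — 2 connected regions; (rotated 75° about Z; rotation is an isometry so areas/perimeters/island counts are preserved). Overall, the cross-section has 2 separate islands. Island count = 2.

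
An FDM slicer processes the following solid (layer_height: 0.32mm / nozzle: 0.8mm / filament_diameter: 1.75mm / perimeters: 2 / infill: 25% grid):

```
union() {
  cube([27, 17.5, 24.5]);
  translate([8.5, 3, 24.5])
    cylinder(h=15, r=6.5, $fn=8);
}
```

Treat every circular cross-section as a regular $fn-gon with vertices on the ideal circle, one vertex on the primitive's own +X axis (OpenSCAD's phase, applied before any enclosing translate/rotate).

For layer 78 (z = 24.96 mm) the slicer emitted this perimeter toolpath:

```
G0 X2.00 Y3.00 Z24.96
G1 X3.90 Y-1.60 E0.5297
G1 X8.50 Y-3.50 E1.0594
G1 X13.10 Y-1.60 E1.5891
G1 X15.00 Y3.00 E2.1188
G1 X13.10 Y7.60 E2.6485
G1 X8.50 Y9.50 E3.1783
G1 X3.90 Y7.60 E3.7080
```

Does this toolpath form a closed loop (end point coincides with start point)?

Start point (G0): (2.00, 3.00). End point (last G1): the path does not return to the start — open.

no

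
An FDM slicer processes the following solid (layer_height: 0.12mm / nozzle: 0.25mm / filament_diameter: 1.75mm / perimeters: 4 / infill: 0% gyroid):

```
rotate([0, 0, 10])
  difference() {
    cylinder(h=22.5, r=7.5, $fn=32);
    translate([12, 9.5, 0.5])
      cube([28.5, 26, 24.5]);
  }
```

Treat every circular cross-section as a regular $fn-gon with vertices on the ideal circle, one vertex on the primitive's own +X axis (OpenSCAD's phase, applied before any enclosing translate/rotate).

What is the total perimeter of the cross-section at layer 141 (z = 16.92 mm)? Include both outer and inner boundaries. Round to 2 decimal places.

47.05 mm

At z = 16.92 mm: the r=7.5 cylinder contributes a regular 32-gon of circumradius 7.5 (perimeter = 2·32·7.500·sin(180°/32) = 47.05 mm); the cube at (12, 9.5) (footprint 28.5×26) is included at this height (perimeter 109.00 mm); Subtracting the remaining from the first: starting from the r=7.5 cylinder, the 28.5×26 cube at (12, 9.5) misses the remaining region (no effect) — boundary = 47.05 mm; (whole slice rotated 10° about Z — lengths, areas and connectivity unchanged). Overall, the cross-section is a single solid region. Total boundary length (outer) = 47.05 mm.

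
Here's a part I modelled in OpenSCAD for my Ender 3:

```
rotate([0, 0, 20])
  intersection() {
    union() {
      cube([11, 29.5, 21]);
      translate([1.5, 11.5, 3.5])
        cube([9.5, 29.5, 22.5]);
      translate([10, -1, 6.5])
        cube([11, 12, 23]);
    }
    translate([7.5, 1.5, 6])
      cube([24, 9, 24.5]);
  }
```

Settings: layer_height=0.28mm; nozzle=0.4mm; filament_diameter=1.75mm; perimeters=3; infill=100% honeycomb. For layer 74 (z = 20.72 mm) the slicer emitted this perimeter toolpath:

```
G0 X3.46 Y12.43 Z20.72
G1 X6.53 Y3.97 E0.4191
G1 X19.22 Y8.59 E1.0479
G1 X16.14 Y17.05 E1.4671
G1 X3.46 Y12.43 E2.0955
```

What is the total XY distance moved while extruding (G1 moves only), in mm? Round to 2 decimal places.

Sum the Euclidean lengths of each G1 segment: total = 45.00 mm.

45.00 mm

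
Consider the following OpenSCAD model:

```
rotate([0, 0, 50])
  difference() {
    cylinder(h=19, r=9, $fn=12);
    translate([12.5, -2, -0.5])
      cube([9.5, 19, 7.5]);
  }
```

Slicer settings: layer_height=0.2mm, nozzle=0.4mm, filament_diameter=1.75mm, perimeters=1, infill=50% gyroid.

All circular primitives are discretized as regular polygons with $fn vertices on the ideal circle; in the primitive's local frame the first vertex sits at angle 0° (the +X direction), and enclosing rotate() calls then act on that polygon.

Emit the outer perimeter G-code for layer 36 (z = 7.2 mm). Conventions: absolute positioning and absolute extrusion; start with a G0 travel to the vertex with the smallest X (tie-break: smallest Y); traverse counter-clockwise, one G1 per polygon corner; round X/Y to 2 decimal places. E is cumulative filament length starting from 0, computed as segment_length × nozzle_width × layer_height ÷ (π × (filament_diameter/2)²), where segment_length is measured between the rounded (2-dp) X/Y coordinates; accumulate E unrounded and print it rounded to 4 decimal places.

At z = 7.2 mm: the r=9 cylinder gives a regular 12-gon of circumradius 9 (constant along its height); the cube at (12.5, -2) does not reach this height (z outside [-0.5, 7]); After the difference (first − rest): none of the subtracted shapes is present at this height, so the r=9 cylinder is unchanged — 1 connected region; (whole slice rotated 50° about Z — lengths, areas and connectivity unchanged). The outline is a single polygon with 12 vertices. Extrusion per mm of travel: 0.4 × 0.2 / (π × 0.875²) = 0.033260. Accumulating E over each segment gives final E = 1.8594.

G0 X-8.86 Y1.56 Z7.20
G1 X-8.46 Y-3.08 E0.1549
G1 X-5.79 Y-6.89 E0.3096
G1 X-1.56 Y-8.86 E0.4648
G1 X3.08 Y-8.46 E0.6197
G1 X6.89 Y-5.79 E0.7745
G1 X8.86 Y-1.56 E0.9297
G1 X8.46 Y3.08 E1.0846
G1 X5.79 Y6.89 E1.2393
G1 X1.56 Y8.86 E1.3945
G1 X-3.08 Y8.46 E1.5494
G1 X-6.89 Y5.79 E1.7042
G1 X-8.86 Y1.56 E1.8594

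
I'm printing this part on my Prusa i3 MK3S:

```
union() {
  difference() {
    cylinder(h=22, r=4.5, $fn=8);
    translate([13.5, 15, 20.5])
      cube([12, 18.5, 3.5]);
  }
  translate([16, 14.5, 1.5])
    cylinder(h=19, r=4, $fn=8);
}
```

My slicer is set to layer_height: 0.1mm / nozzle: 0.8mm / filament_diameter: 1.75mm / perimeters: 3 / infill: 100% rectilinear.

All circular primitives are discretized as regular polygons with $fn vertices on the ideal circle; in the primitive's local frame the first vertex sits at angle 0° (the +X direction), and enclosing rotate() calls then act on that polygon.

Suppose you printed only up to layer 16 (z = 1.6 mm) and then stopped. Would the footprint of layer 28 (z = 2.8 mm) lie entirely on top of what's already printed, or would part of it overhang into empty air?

entirely on top

Compare the two slices. At z = 1.6: the r=4.5 cylinder gives a regular 8-gon of circumradius 4.5 (constant along its height) (area = (8/2)·4.500²·sin(360°/8) = 57.28 mm²); the cube at (13.5, 15) is absent (z outside [20.5, 24]); Taking the first minus the rest: none of the subtracted shapes is present at this height, so the r=4.5 cylinder is unchanged — area = 57.28 mm²; the r=4 cylinder at (16, 14.5) contributes a regular 8-gon of circumradius 4 (area = (8/2)·4.000²·sin(360°/8) = 45.25 mm²); Merging all regions: the 2 present regions are separate (no shared area or edge), so areas and boundary lengths simply add and each stays a separate island — area = 102.53 mm². At z = 2.8: the r=4.5 cylinder contributes a regular 8-gon of circumradius 4.5 (area = (8/2)·4.500²·sin(360°/8) = 57.28 mm²); the cube at (13.5, 15) is not intersected at this z (z outside [20.5, 24]); Taking the first minus the rest: none of the subtracted shapes is present at this height, so the r=4.5 cylinder is unchanged — area = 57.28 mm²; the r=4 cylinder at (16, 14.5) gives a regular 8-gon of circumradius 4 (constant along its height) (area = (8/2)·4.000²·sin(360°/8) = 45.25 mm²); Taking the union: the 2 present regions are separate (no shared area or edge), so areas and boundary lengths simply add and each stays a separate island — area = 102.53 mm². Checking containment: the cross-section at z = 2.8 is a subset of the cross-section at z = 1.6.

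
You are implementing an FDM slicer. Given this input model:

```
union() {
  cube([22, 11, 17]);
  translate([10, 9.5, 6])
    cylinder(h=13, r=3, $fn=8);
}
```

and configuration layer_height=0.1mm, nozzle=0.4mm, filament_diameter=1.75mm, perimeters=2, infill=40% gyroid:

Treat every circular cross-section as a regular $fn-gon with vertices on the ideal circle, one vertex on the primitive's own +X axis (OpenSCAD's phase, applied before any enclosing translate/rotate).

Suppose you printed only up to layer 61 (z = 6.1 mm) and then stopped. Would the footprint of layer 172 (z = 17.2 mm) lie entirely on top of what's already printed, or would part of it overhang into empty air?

entirely on top

Compare the two slices. At z = 6.1: the cube is present — its section is the full 22×11 rectangle (area 242.00 mm²); the cylinder at (10, 9.5): section is a regular 8-gon, circumradius r=3 (area = (8/2)·3.000²·sin(360°/8) = 25.46 mm²); Taking the union: the regions partially overlap — summed areas 267.46 mm² minus the doubly-counted overlap 20.80 mm² gives 246.66 mm² — area = 246.66 mm². At z = 17.2: the cube is not intersected at this z (z outside [0, 17]); the cylinder at (10, 9.5): section is a regular 8-gon, circumradius r=3 (area = (8/2)·3.000²·sin(360°/8) = 25.46 mm²); Taking the union: only the r=3 cylinder at (10, 9.5) is present, so the union is just that shape — area = 25.46 mm². Checking containment: the cross-section at z = 17.2 is a subset of the cross-section at z = 6.1.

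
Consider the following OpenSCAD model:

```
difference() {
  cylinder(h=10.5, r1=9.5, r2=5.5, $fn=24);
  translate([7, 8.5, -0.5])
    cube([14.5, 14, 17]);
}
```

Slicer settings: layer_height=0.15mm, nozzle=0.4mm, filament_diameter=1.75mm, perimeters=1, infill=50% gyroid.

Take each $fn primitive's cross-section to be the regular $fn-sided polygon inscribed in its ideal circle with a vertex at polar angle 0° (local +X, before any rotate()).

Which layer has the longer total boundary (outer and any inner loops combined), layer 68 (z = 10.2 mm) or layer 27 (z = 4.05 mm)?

layer 27 (z = 4.05 mm)

Layer 68 (z = 10.2): the cone contributes a regular 24-gon of circumradius 5.614 (interpolated between r1=9.5 and r2=5.5 at t=0.971) (perimeter = 2·24·5.614·sin(180°/24) = 35.17 mm); the 14.5×14 cube at (7, 8.5) contributes its full rectangle (perimeter 57.00 mm); Taking the first minus the rest: starting from the cone, the 14.5×14 cube at (7, 8.5) misses the remaining region (no effect) — boundary = 35.17 mm. So its perimeter = 35.17 mm. Layer 27 (z = 4.05): the cone (r1=9.5→r2=5.5) has section circumradius 7.957 here — a regular 24-gon (perimeter = 2·24·7.957·sin(180°/24) = 49.85 mm); the cube at (7, 8.5) is present — its section is the full 14.5×14 rectangle (perimeter 57.00 mm); Subtracting the remaining from the first: starting from the cone, the 14.5×14 cube at (7, 8.5) misses the remaining region (no effect) — boundary = 49.85 mm. So its perimeter = 49.85 mm. Layer 27 is larger (49.85 vs 35.17 mm).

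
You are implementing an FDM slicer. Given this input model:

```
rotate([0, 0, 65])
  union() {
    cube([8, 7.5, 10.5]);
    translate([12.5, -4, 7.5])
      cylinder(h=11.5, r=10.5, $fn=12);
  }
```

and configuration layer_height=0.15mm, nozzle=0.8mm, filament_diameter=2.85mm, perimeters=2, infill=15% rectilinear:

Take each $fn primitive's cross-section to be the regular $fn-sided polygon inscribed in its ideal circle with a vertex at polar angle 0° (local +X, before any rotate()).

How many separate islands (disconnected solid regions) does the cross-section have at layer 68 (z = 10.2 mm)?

1

At z = 10.2 mm: the 8×7.5 cube contributes its full rectangle; the cylinder at (12.5, -4): section is a regular 12-gon, circumradius r=10.5; Combining (union): the regions partially overlap (shared area 16.29 mm²), so overlapping operands fuse into one piece — 1 connected region; (whole slice rotated 65° about Z — lengths, areas and connectivity unchanged). Overall, the cross-section is a single solid region. Island count = 1.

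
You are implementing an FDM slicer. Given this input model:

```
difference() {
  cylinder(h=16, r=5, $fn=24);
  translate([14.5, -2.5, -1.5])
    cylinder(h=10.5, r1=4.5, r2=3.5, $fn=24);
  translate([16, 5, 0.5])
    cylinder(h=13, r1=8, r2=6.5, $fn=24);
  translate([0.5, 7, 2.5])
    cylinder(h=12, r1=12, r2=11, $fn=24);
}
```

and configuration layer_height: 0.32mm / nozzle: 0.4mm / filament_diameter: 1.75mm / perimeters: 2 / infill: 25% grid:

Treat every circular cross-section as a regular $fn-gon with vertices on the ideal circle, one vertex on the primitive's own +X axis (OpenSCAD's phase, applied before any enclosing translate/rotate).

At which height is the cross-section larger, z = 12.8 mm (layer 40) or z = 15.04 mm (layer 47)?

Layer 40 (z = 12.8): the r=5 cylinder gives a regular 24-gon of circumradius 5 (constant along its height) (area = (24/2)·5.000²·sin(360°/24) = 77.65 mm²); the cone at (14.5, -2.5) is absent (z outside [-1.5, 9]); the cone at (16, 5) contributes a regular 24-gon of circumradius 6.581 (interpolated between r1=8 and r2=6.5 at t=0.946) (area = (24/2)·6.581²·sin(360°/24) = 134.50 mm²); the cone at (0.5, 7) contributes a regular 24-gon of circumradius 11.142 (interpolated between r1=12 and r2=11 at t=0.858) (area = (24/2)·11.142²·sin(360°/24) = 385.55 mm²); Taking the first minus the rest: starting from the r=5 cylinder (77.65 mm²), the cone at (16, 5) misses the remaining region (no effect); the cone at (0.5, 7) partially overlaps it — only the 73.09 mm² overlap (of its 385.55 mm²) is removed, clipping the outline — area = 4.56 mm². So its area = 4.56 mm². Layer 47 (z = 15.04): the r=5 cylinder contributes a regular 24-gon of circumradius 5 (area = (24/2)·5.000²·sin(360°/24) = 77.65 mm²); the cone at (14.5, -2.5) is not intersected at this z (z outside [-1.5, 9]); the cone at (16, 5) is not intersected at this z (z outside [0.5, 13.5]); the cone at (0.5, 7) does not reach this height (z outside [2.5, 14.5]); After the difference (first − rest): none of the subtracted shapes is present at this height, so the r=5 cylinder is unchanged — area = 77.65 mm². So its area = 77.65 mm². Layer 47 is larger (77.65 vs 4.56 mm²).

layer 47 (z = 15.04 mm)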